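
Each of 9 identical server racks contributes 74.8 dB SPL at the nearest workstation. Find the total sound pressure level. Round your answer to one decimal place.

84.3 dB SPL

L_total = L₁ + 10·log₁₀ N for N identical incoherent sources.
L_total = 74.8 + 10·log₁₀(9) = 74.8 + 9.542 = 84.34 dB SPL.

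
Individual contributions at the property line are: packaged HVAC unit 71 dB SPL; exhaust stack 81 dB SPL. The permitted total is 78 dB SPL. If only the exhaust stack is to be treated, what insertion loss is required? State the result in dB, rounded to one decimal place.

4.0 dB

The untreated sources together contribute 10^(71/10) = 1.259e+07, i.e. 71.00 dB SPL.
To meet 78 dB SPL overall, the treated exhaust stack may contribute at most 10^(78/10) − 1.259e+07 = 5.051e+07, i.e. 77.03 dB SPL.
So the exhaust stack must be reduced from 81 to 77.03 dB SPL: IL = 3.97 dB.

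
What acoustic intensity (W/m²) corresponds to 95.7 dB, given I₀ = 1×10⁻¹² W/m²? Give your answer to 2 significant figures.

L = 10·log₁₀(I/I₀) ⇒ I = I₀·10^(L/10) = 10⁻¹² × 10^9.57.

0.0037 W/m²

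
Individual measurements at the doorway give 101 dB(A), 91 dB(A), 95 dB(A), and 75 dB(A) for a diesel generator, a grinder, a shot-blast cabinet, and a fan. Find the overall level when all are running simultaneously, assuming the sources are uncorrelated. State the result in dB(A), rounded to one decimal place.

Incoherent sources combine by intensity addition: L_total = 10·log₁₀(Σ 10^(L_i/10)).
Σ 10^(L/10) = 10^(101/10) + 10^(91/10) + 10^(95/10) + 10^(75/10) = 1.704e+10.
L_total = 10·log₁₀(1.704e+10) = 102.32 dB(A).

102.3 dB(A)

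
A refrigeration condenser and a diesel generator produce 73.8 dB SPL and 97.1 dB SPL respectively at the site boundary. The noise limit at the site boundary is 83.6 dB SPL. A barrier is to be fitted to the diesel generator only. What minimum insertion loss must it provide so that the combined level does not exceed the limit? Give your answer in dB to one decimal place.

14.0 dB

The untreated sources together contribute 10^(73.8/10) = 2.399e+07, i.e. 73.80 dB SPL.
The limit corresponds to 10^(83.6/10) = 2.291e+08; subtracting the fixed part leaves 2.051e+08 for the diesel generator, i.e. 83.12 dB SPL.
Required insertion loss = 97.1 − 83.12 = 13.98 dB.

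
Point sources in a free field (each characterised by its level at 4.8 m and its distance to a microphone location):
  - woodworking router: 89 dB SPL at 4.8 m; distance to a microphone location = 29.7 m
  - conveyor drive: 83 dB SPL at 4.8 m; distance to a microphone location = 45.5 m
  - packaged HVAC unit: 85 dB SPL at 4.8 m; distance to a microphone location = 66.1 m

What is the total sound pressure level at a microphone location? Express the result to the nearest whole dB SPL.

74 dB SPL

First find each source's level at the receiver (point-source: −20·log₁₀(r/r_ref)), then combine on an intensity basis.
woodworking router: 89 − 20·log₁₀(29.7/4.8) = 89 − 15.83 = 73.17 dB SPL.
conveyor drive: 83 − 20·log₁₀(45.5/4.8) = 83 − 19.54 = 63.46 dB SPL.
packaged HVAC unit: 85 − 20·log₁₀(66.1/4.8) = 85 − 22.78 = 62.22 dB SPL.
Σ 10^(L/10) = 2.464e+07 → L_total = 10·log₁₀(2.464e+07) = 73.92 dB SPL.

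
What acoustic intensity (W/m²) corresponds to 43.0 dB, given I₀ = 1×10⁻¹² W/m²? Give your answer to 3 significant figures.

L = 10·log₁₀(I/I₀) ⇒ I = I₀·10^(L/10) = 10⁻¹² × 10^4.30.

2.00e-08 W/m²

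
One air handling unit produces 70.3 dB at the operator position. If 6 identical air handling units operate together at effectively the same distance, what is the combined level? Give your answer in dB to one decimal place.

78.1 dB

N identical incoherent sources raise the level by 10·log₁₀ N.
L_total = 70.3 + 10·log₁₀(6) = 70.3 + 7.782 = 78.08 dB.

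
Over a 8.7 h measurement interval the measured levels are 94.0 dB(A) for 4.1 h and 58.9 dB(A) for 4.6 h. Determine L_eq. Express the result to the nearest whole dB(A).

Weight each interval's intensity by its duration and average over T = 8.7 h:
Σ tᵢ·10^(Lᵢ/10) = 4.1·10^(94.0/10) + 4.6·10^(58.9/10) = 1.030e+10.
L_eq = 10·log₁₀(1.030e+10/8.7) = 90.73 dB(A).

91 dB(A)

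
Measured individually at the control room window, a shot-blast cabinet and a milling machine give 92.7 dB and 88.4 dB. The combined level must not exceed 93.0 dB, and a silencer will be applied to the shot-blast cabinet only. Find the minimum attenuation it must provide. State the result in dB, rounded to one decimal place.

1.5 dB

Everything except the shot-blast cabinet sums to 10^(88.4/10) = 6.918e+08 in linear terms, 88.40 dB.
The limit corresponds to 10^(93.0/10) = 1.995e+09; subtracting the fixed part leaves 1.303e+09 for the shot-blast cabinet, i.e. 91.15 dB.
So the shot-blast cabinet must be reduced from 92.7 to 91.15 dB: IL = 1.55 dB.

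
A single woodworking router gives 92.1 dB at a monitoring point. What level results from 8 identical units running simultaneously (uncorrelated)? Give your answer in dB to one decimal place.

N identical incoherent sources raise the level by 10·log₁₀ N.
L_total = 92.1 + 10·log₁₀(8) = 92.1 + 9.031 = 101.13 dB.

101.1 dB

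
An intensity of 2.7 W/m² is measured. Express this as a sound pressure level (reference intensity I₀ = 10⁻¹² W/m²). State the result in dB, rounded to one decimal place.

L = 10·log₁₀(I/I₀) = 10·log₁₀(2.7/10⁻¹²) = 10·log₁₀(2.7×10^12).
L = 10·(0.4314 + 12) = 124.31 dB.

124.3 dB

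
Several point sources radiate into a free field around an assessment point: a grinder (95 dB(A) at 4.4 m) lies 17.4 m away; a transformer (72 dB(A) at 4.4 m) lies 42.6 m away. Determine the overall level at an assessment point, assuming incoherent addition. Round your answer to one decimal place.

First find each source's level at the receiver (point-source: −20·log₁₀(r/r_ref)), then combine on an intensity basis.
grinder: 95 − 20·log₁₀(17.4/4.4) = 95 − 11.94 = 83.06 dB(A).
transformer: 72 − 20·log₁₀(42.6/4.4) = 72 − 19.72 = 52.28 dB(A).
Σ 10^(L/10) = 2.024e+08 → L_total = 10·log₁₀(2.024e+08) = 83.06 dB(A).

83.1 dB(A)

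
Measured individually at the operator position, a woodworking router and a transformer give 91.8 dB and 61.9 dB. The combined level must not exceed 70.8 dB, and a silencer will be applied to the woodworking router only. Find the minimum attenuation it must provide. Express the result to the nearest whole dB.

Everything except the woodworking router sums to 10^(61.9/10) = 1.549e+06 in linear terms, 61.90 dB.
To meet 70.8 dB overall, the treated woodworking router may contribute at most 10^(70.8/10) − 1.549e+06 = 1.047e+07, i.e. 70.20 dB.
Required insertion loss = 91.8 − 70.20 = 21.60 dB.

22 dB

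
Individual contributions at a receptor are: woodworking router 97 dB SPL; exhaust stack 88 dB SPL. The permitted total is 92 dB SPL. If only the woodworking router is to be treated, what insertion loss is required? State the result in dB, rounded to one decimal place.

Everything except the woodworking router sums to 10^(88/10) = 6.310e+08 in linear terms, 88.00 dB SPL.
The limit corresponds to 10^(92/10) = 1.585e+09; subtracting the fixed part leaves 9.539e+08 for the woodworking router, i.e. 89.80 dB SPL.
So the woodworking router must be reduced from 97 to 89.80 dB SPL: IL = 7.20 dB.

7.2 dB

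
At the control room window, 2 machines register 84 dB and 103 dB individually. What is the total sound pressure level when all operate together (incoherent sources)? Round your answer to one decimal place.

Incoherent sources combine by intensity addition: L_total = 10·log₁₀(Σ 10^(L_i/10)).
Σ 10^(L/10) = 10^(84/10) + 10^(103/10) = 2.020e+10.
L_total = 10·log₁₀(2.020e+10) = 103.05 dB.

103.1 dB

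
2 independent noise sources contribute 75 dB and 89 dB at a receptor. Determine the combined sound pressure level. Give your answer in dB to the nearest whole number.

89 dB

Incoherent sources combine by intensity addition: L_total = 10·log₁₀(Σ 10^(L_i/10)).
Σ 10^(L/10) = 10^(75/10) + 10^(89/10) = 8.260e+08.
L_total = 10·log₁₀(8.260e+08) = 89.17 dB.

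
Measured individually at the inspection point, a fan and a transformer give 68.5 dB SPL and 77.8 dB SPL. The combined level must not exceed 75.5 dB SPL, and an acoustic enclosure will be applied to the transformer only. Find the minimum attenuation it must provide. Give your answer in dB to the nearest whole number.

3 dB

Everything except the transformer sums to 10^(68.5/10) = 7.079e+06 in linear terms, 68.50 dB SPL.
The limit corresponds to 10^(75.5/10) = 3.548e+07; subtracting the fixed part leaves 2.840e+07 for the transformer, i.e. 74.53 dB SPL.
So the transformer must be reduced from 77.8 to 74.53 dB SPL: IL = 3.27 dB.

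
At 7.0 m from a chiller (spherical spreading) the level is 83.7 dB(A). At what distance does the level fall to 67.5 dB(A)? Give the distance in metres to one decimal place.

The 16.2 dB drop corresponds to a distance ratio of 10^(16.2/20) for a point source.
r₂ = 7.0·10^((83.7−67.5)/20) = 7.0·10^(16.2/20) = 45.20 m.

45.2 m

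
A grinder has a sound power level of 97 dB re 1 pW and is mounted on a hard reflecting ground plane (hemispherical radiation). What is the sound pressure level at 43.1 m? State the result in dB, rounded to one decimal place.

56.3 dB

The power spreads over a hemisphere of area 2π·r², so L_p = L_w − 10·log₁₀(2π·r²).
2π·r² = 1.167e+04 m², 10·log₁₀ of that is 40.671 dB.
L_p = 97 − 40.671 = 56.33 dB.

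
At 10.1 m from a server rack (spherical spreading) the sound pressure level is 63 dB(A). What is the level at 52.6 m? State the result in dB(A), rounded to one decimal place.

48.7 dB(A)

Spherical spreading from a point source gives a 20·log₁₀(r₂/r₁) drop.
L₂ = 63 − 20·log₁₀(52.6/10.1) = 63 − 14.333 = 48.67 dB(A).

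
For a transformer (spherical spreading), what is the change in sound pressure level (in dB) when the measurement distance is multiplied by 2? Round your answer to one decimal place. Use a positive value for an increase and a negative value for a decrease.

Point-source spreading: ΔL = −20·log₁₀(r₂/r₁).
ΔL = −20·log₁₀(2) = -6.02 dB.

-6.0 dB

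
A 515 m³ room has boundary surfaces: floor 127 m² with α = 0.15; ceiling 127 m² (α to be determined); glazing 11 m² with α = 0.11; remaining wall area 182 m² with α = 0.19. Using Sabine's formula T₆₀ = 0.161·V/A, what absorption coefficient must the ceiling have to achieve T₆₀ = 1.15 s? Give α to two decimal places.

0.14

Required total absorption A = 0.161·515/1.15 = 72.10 m².
Absorption from the other surfaces = 127·0.15 + 11·0.11 + 182·0.19 = 54.84 m², so the ceiling must supply 17.26 m² over 127 m².
α = 17.26/127 = 0.136.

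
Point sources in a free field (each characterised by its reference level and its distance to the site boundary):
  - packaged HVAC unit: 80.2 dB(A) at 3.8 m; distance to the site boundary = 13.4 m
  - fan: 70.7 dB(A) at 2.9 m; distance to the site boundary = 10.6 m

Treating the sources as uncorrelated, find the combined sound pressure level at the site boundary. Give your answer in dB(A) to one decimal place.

69.7 dB(A)

Apply inverse-square spreading to bring every level to the receiver, then sum 10^(L/10).
packaged HVAC unit: 80.2 − 20·log₁₀(13.4/3.8) = 80.2 − 10.95 = 69.25 dB(A).
fan: 70.7 − 20·log₁₀(10.6/2.9) = 70.7 − 11.26 = 59.44 dB(A).
Σ 10^(L/10) = 9.300e+06 → L_total = 10·log₁₀(9.300e+06) = 69.68 dB(A).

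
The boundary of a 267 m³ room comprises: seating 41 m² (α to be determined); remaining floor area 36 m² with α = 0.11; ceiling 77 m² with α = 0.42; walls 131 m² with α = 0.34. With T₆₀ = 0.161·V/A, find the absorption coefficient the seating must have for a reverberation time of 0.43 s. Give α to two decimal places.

From T₆₀ = 0.161·V/A, the target T₆₀ = 0.43 s needs A = 0.161·267/0.43 = 99.97 m².
Absorption from the other surfaces = 36·0.11 + 77·0.42 + 131·0.34 = 80.84 m², so the seating must supply 19.13 m² over 41 m².
α = 19.13/41 = 0.467.

0.47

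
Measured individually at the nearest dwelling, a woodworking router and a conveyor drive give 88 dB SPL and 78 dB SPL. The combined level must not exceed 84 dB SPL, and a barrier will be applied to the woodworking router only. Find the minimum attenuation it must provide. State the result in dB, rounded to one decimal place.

The untreated sources together contribute 10^(78/10) = 6.310e+07, i.e. 78.00 dB SPL.
To meet 84 dB SPL overall, the treated woodworking router may contribute at most 10^(84/10) − 6.310e+07 = 1.881e+08, i.e. 82.74 dB SPL.
Required insertion loss = 88 − 82.74 = 5.26 dB.

5.3 dB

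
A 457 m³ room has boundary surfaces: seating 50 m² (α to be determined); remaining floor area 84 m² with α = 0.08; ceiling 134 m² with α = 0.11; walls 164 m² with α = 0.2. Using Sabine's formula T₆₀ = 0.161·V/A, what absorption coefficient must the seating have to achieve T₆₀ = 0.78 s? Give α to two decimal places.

From T₆₀ = 0.161·V/A, the target T₆₀ = 0.78 s needs A = 0.161·457/0.78 = 94.33 m².
Absorption from the other surfaces = 84·0.08 + 134·0.11 + 164·0.2 = 54.26 m², so the seating must supply 40.07 m² over 50 m².
α = 40.07/50 = 0.801.

0.80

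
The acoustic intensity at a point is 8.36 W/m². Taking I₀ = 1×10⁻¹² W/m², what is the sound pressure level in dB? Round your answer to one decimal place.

Dividing by I₀ shifts the exponent by 12: I/I₀ = 8.36×10^12.
L = 10·(0.9222 + 12) = 129.22 dB.

129.2 dB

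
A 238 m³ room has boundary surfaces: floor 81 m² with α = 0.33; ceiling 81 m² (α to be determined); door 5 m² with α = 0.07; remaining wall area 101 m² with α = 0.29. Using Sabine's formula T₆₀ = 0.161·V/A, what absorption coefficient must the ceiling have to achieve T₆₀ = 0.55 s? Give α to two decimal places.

0.16

Required total absorption A = 0.161·238/0.55 = 69.67 m².
Absorption from the other surfaces = 81·0.33 + 5·0.07 + 101·0.29 = 56.37 m², so the ceiling must supply 13.30 m² over 81 m².
α = 13.30/81 = 0.164.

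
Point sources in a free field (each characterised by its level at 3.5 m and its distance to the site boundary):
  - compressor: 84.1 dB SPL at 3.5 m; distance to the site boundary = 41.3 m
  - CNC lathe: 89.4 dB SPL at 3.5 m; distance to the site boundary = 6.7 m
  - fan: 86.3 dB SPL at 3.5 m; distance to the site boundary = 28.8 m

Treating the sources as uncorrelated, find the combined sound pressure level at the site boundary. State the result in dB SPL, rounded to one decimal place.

Apply inverse-square spreading to bring every level to the receiver, then sum 10^(L/10).
compressor: 84.1 − 20·log₁₀(41.3/3.5) = 84.1 − 21.44 = 62.66 dB SPL.
CNC lathe: 89.4 − 20·log₁₀(6.7/3.5) = 89.4 − 5.64 = 83.76 dB SPL.
fan: 86.3 − 20·log₁₀(28.8/3.5) = 86.3 − 18.31 = 67.99 dB SPL.
Σ 10^(L/10) = 2.458e+08 → L_total = 10·log₁₀(2.458e+08) = 83.91 dB SPL.

83.9 dB SPL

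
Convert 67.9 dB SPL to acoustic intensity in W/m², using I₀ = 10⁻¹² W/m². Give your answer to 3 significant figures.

I = I₀·10^(L/10) = 10⁻¹² × 10^(67.9/10) = 10^(-5.210).

6.17e-06 W/m²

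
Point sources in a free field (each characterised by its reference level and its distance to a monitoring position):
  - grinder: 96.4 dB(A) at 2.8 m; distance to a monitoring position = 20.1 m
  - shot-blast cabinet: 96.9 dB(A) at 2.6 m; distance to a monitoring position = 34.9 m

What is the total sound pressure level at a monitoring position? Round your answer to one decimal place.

80.5 dB(A)

Propagate each source to the receiver with L = L_ref − 20·log₁₀(r/r_ref), then add intensities.
grinder: 96.4 − 20·log₁₀(20.1/2.8) = 96.4 − 17.12 = 79.28 dB(A).
shot-blast cabinet: 96.9 − 20·log₁₀(34.9/2.6) = 96.9 − 22.56 = 74.34 dB(A).
Σ 10^(L/10) = 1.119e+08 → L_total = 10·log₁₀(1.119e+08) = 80.49 dB(A).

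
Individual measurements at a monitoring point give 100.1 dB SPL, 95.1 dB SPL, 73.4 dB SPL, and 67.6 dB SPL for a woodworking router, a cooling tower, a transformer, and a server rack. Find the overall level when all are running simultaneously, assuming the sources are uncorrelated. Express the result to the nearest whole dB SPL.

101 dB SPL

Incoherent sources combine by intensity addition: L_total = 10·log₁₀(Σ 10^(L_i/10)).
Σ 10^(L/10) = 10^(100.1/10) + 10^(95.1/10) + 10^(73.4/10) + 10^(67.6/10) = 1.350e+10.
L_total = 10·log₁₀(1.350e+10) = 101.30 dB SPL.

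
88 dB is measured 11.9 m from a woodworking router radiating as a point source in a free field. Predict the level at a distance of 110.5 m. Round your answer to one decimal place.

68.6 dB

For a point source, L₂ = L₁ − 20·log₁₀(r₂/r₁).
L₂ = 88 − 20·log₁₀(110.5/11.9) = 88 − 19.356 = 68.64 dB.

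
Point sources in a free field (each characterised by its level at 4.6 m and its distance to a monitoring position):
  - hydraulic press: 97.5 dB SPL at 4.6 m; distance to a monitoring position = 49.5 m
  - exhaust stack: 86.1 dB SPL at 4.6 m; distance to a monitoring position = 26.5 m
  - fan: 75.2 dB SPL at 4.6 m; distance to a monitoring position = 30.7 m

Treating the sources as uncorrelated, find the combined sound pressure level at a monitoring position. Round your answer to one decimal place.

77.9 dB SPL

First find each source's level at the receiver (point-source: −20·log₁₀(r/r_ref)), then combine on an intensity basis.
hydraulic press: 97.5 − 20·log₁₀(49.5/4.6) = 97.5 − 20.64 = 76.86 dB SPL.
exhaust stack: 86.1 − 20·log₁₀(26.5/4.6) = 86.1 − 15.21 = 70.89 dB SPL.
fan: 75.2 − 20·log₁₀(30.7/4.6) = 75.2 − 16.49 = 58.71 dB SPL.
Σ 10^(L/10) = 6.158e+07 → L_total = 10·log₁₀(6.158e+07) = 77.89 dB SPL.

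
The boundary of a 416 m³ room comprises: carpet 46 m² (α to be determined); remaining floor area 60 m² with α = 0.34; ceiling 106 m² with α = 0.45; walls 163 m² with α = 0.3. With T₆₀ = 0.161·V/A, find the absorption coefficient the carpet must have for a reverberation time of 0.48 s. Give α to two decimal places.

A = 0.161·V/T₆₀ = 0.161·416/0.48 = 139.53 m² sabins.
Absorption from the other surfaces = 60·0.34 + 106·0.45 + 163·0.3 = 117.00 m², so the carpet must supply 22.53 m² over 46 m².
α = 22.53/46 = 0.490.

0.49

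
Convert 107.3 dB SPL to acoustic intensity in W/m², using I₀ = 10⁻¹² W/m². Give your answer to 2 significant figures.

0.054 W/m²

I = I₀·10^(L/10) = 10⁻¹² × 10^(107.3/10) = 10^(-1.270).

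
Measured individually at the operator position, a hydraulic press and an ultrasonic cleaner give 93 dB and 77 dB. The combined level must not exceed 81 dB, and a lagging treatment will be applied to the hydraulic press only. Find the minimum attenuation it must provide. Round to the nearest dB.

14 dB

The untreated sources together contribute 10^(77/10) = 5.012e+07, i.e. 77.00 dB.
To meet 81 dB overall, the treated hydraulic press may contribute at most 10^(81/10) − 5.012e+07 = 7.577e+07, i.e. 78.80 dB.
Required insertion loss = 93 − 78.80 = 14.20 dB.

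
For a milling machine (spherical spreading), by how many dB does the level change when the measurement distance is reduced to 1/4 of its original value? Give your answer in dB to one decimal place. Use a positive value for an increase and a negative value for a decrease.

+12.0 dB

With spherical spreading the level changes by −20·log₁₀(r₂/r₁).
ΔL = −20·log₁₀(0.25) = +12.04 dB.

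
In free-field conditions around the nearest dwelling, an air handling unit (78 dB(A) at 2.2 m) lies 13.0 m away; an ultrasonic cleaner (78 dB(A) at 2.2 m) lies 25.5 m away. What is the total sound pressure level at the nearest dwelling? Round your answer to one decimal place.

Propagate each source to the receiver with L = L_ref − 20·log₁₀(r/r_ref), then add intensities.
air handling unit: 78 − 20·log₁₀(13.0/2.2) = 78 − 15.43 = 62.57 dB(A).
ultrasonic cleaner: 78 − 20·log₁₀(25.5/2.2) = 78 − 21.28 = 56.72 dB(A).
Σ 10^(L/10) = 2.277e+06 → L_total = 10·log₁₀(2.277e+06) = 63.57 dB(A).

63.6 dB(A)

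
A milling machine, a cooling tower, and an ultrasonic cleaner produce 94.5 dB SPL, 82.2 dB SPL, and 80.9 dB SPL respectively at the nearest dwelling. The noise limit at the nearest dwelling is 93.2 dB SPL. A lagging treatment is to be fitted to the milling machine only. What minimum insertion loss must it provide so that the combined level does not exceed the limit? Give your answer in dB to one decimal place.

Fixed contribution from the other sources: Σ 10^(L/10) = 10^(82.2/10) + 10^(80.9/10) = 2.890e+08 (84.61 dB SPL).
The limit corresponds to 10^(93.2/10) = 2.089e+09; subtracting the fixed part leaves 1.800e+09 for the milling machine, i.e. 92.55 dB SPL.
So the milling machine must be reduced from 94.5 to 92.55 dB SPL: IL = 1.95 dB.

1.9 dB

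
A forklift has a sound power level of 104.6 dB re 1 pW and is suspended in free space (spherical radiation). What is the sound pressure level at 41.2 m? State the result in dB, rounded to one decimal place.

61.3 dB

The power spreads over a sphere of area 4π·r², so L_p = L_w − 10·log₁₀(4π·r²).
4π·r² = 2.133e+04 m², 10·log₁₀ of that is 43.290 dB.
L_p = 104.6 − 43.290 = 61.31 dB.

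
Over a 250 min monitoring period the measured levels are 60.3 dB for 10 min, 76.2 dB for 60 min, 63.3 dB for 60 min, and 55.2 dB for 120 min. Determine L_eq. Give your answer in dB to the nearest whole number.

70 dB

Weight each interval's intensity by its duration and average over T = 250 min:
Σ tᵢ·10^(Lᵢ/10) = 10·10^(60.3/10) + 60·10^(76.2/10) + 60·10^(63.3/10) + 120·10^(55.2/10) = 2.680e+09.
L_eq = 10·log₁₀(2.680e+09/250) = 70.30 dB.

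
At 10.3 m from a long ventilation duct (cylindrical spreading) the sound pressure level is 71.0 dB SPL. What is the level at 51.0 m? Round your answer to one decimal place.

Line-source attenuation: ΔL = 10·log₁₀(r₂/r₁) = 10·log₁₀(51.0/10.3) = 6.947 dB.
L₂ = 71.0 − 10·log₁₀(51.0/10.3) = 71.0 − 6.947 = 64.05 dB SPL.

64.1 dB SPL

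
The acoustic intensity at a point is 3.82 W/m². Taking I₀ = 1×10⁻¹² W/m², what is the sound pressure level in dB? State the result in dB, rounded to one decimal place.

125.8 dB

I/I₀ = 3.82/10⁻¹² = 3.82×10^12, and L = 10·log₁₀(I/I₀).
L = 10·(0.5821 + 12) = 125.82 dB.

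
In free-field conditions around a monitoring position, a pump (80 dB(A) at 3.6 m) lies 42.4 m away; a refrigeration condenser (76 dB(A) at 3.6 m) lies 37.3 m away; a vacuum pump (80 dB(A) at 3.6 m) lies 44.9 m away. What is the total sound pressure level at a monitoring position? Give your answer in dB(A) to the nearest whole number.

First find each source's level at the receiver (point-source: −20·log₁₀(r/r_ref)), then combine on an intensity basis.
pump: 80 − 20·log₁₀(42.4/3.6) = 80 − 21.42 = 58.58 dB(A).
refrigeration condenser: 76 − 20·log₁₀(37.3/3.6) = 76 − 20.31 = 55.69 dB(A).
vacuum pump: 80 − 20·log₁₀(44.9/3.6) = 80 − 21.92 = 58.08 dB(A).
Σ 10^(L/10) = 1.735e+06 → L_total = 10·log₁₀(1.735e+06) = 62.39 dB(A).

62 dB(A)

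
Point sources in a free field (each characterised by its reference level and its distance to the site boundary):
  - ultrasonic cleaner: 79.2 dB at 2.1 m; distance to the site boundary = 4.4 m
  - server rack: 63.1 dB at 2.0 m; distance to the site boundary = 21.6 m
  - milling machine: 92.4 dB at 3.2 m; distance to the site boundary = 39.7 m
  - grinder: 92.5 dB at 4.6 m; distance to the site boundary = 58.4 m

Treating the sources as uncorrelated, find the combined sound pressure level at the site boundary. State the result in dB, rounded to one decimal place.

First find each source's level at the receiver (point-source: −20·log₁₀(r/r_ref)), then combine on an intensity basis.
ultrasonic cleaner: 79.2 − 20·log₁₀(4.4/2.1) = 79.2 − 6.42 = 72.78 dB.
server rack: 63.1 − 20·log₁₀(21.6/2.0) = 63.1 − 20.67 = 42.43 dB.
milling machine: 92.4 − 20·log₁₀(39.7/3.2) = 92.4 − 21.87 = 70.53 dB.
grinder: 92.5 − 20·log₁₀(58.4/4.6) = 92.5 − 22.07 = 70.43 dB.
Σ 10^(L/10) = 4.129e+07 → L_total = 10·log₁₀(4.129e+07) = 76.16 dB.

76.2 dB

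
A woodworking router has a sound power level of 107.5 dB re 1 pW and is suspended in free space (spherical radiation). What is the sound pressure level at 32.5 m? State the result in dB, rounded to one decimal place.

66.3 dB

L_p = L_w − 10·log₁₀(4π·r²) with r = 32.5 m.
4π·r² = 1.327e+04 m², 10·log₁₀ of that is 41.230 dB.
L_p = 107.5 − 41.230 = 66.27 dB.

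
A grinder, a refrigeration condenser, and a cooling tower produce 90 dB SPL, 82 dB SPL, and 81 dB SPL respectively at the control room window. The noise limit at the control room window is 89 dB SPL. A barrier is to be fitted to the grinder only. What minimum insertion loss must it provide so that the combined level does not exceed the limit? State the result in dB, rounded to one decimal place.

Everything except the grinder sums to 10^(82/10) + 10^(81/10) = 2.844e+08 in linear terms, 84.54 dB SPL.
To meet 89 dB SPL overall, the treated grinder may contribute at most 10^(89/10) − 2.844e+08 = 5.099e+08, i.e. 87.08 dB SPL.
Required insertion loss = 90 − 87.08 = 2.92 dB.

2.9 dB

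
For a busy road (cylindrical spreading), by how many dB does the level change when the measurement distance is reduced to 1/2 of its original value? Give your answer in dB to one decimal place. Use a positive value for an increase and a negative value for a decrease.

Line-source spreading: ΔL = −10·log₁₀(r₂/r₁).
ΔL = −10·log₁₀(0.5) = +3.01 dB.

+3.0 dB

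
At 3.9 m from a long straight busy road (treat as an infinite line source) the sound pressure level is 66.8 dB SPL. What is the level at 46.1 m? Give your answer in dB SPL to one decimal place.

Line-source attenuation: ΔL = 10·log₁₀(r₂/r₁) = 10·log₁₀(46.1/3.9) = 10.726 dB.
L₂ = 66.8 − 10·log₁₀(46.1/3.9) = 66.8 − 10.726 = 56.07 dB SPL.

56.1 dB SPL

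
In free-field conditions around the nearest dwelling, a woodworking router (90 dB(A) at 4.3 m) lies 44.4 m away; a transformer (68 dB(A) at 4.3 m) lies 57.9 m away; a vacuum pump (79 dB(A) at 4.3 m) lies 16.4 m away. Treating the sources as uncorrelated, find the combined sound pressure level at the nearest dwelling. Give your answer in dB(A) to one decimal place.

71.7 dB(A)

Propagate each source to the receiver with L = L_ref − 20·log₁₀(r/r_ref), then add intensities.
woodworking router: 90 − 20·log₁₀(44.4/4.3) = 90 − 20.28 = 69.72 dB(A).
transformer: 68 − 20·log₁₀(57.9/4.3) = 68 − 22.58 = 45.42 dB(A).
vacuum pump: 79 − 20·log₁₀(16.4/4.3) = 79 − 11.63 = 67.37 dB(A).
Σ 10^(L/10) = 1.487e+07 → L_total = 10·log₁₀(1.487e+07) = 71.72 dB(A).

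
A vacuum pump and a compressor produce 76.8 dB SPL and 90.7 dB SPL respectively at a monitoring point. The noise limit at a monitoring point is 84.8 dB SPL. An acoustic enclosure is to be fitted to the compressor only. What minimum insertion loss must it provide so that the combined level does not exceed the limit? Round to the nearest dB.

The untreated sources together contribute 10^(76.8/10) = 4.786e+07, i.e. 76.80 dB SPL.
The limit corresponds to 10^(84.8/10) = 3.020e+08; subtracting the fixed part leaves 2.541e+08 for the compressor, i.e. 84.05 dB SPL.
Required insertion loss = 90.7 − 84.05 = 6.65 dB.

7 dB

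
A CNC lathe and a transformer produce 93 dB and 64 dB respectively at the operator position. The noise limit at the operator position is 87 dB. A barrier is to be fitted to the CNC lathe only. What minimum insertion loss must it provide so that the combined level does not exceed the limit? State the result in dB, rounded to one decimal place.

6.0 dB

The untreated sources together contribute 10^(64/10) = 2.512e+06, i.e. 64.00 dB.
To meet 87 dB overall, the treated CNC lathe may contribute at most 10^(87/10) − 2.512e+06 = 4.987e+08, i.e. 86.98 dB.
Required insertion loss = 93 − 86.98 = 6.02 dB.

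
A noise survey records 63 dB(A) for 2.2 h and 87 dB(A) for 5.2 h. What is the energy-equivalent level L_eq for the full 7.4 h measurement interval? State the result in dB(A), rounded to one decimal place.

L_eq = 10·log₁₀[(1/T)·Σ tᵢ·10^(Lᵢ/10)] with T = 7.4 h.
Σ tᵢ·10^(Lᵢ/10) = 2.2·10^(63/10) + 5.2·10^(87/10) = 2.611e+09.
L_eq = 10·log₁₀(2.611e+09/7.4) = 85.48 dB(A).

85.5 dB(A)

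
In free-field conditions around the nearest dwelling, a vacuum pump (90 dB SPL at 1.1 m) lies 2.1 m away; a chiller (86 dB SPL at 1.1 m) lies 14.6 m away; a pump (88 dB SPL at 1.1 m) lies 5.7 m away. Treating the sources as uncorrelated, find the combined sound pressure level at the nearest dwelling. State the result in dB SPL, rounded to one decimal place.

Apply inverse-square spreading to bring every level to the receiver, then sum 10^(L/10).
vacuum pump: 90 − 20·log₁₀(2.1/1.1) = 90 − 5.62 = 84.38 dB SPL.
chiller: 86 − 20·log₁₀(14.6/1.1) = 86 − 22.46 = 63.54 dB SPL.
pump: 88 − 20·log₁₀(5.7/1.1) = 88 − 14.29 = 73.71 dB SPL.
Σ 10^(L/10) = 3.001e+08 → L_total = 10·log₁₀(3.001e+08) = 84.77 dB SPL.

84.8 dB SPL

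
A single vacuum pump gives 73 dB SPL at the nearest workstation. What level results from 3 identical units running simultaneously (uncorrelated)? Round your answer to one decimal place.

77.8 dB SPL

With 3 equal, uncorrelated contributions the intensity is 3× that of one unit, giving a rise of 10·log₁₀ 3.
L_total = 73 + 10·log₁₀(3) = 73 + 4.771 = 77.77 dB SPL.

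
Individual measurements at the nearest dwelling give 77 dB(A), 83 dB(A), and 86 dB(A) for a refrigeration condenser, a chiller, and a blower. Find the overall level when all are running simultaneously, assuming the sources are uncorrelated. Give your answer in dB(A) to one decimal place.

88.1 dB(A)

For uncorrelated sources the intensities add, so convert each level to linear form, sum, and take 10·log₁₀ of the total.
Σ 10^(L/10) = 10^(77/10) + 10^(83/10) + 10^(86/10) = 6.478e+08.
L_total = 10·log₁₀(6.478e+08) = 88.11 dB(A).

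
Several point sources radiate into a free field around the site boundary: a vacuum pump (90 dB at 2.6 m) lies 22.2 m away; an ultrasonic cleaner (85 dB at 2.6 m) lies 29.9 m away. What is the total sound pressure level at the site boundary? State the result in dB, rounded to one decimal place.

72.1 dB

Apply inverse-square spreading to bring every level to the receiver, then sum 10^(L/10).
vacuum pump: 90 − 20·log₁₀(22.2/2.6) = 90 − 18.63 = 71.37 dB.
ultrasonic cleaner: 85 − 20·log₁₀(29.9/2.6) = 85 − 21.21 = 63.79 dB.
Σ 10^(L/10) = 1.611e+07 → L_total = 10·log₁₀(1.611e+07) = 72.07 dB.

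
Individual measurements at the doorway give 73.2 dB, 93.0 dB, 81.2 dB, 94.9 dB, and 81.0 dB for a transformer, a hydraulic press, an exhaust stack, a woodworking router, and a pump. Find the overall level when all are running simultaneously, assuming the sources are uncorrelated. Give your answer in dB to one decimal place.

For uncorrelated sources the intensities add, so convert each level to linear form, sum, and take 10·log₁₀ of the total.
Σ 10^(L/10) = 10^(73.2/10) + 10^(93.0/10) + 10^(81.2/10) + 10^(94.9/10) + 10^(81.0/10) = 5.364e+09.
L_total = 10·log₁₀(5.364e+09) = 97.30 dB.

97.3 dB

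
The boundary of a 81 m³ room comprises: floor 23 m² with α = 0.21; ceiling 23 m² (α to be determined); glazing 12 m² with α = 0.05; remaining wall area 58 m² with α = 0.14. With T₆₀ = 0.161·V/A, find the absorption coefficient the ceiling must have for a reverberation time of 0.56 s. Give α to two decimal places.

Required total absorption A = 0.161·81/0.56 = 23.29 m².
Absorption from the other surfaces = 23·0.21 + 12·0.05 + 58·0.14 = 13.55 m², so the ceiling must supply 9.74 m² over 23 m².
α = 9.74/23 = 0.423.

0.42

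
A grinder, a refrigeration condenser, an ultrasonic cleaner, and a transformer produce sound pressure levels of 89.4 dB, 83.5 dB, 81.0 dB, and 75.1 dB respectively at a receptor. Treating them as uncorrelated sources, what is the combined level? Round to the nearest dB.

91 dB

For uncorrelated sources the intensities add, so convert each level to linear form, sum, and take 10·log₁₀ of the total.
Σ 10^(L/10) = 10^(89.4/10) + 10^(83.5/10) + 10^(81.0/10) + 10^(75.1/10) = 1.253e+09.
L_total = 10·log₁₀(1.253e+09) = 90.98 dB.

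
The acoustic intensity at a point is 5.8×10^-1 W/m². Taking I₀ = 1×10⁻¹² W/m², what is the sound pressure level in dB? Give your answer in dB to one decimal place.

117.6 dB

Dividing by I₀ shifts the exponent by 12: I/I₀ = 5.8×10^11.
L = 10·(0.7634 + 11) = 117.63 dB.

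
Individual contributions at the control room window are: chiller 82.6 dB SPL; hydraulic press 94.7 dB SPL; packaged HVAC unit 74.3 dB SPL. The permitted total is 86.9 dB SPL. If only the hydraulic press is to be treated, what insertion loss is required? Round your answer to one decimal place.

Fixed contribution from the other sources: Σ 10^(L/10) = 10^(82.6/10) + 10^(74.3/10) = 2.089e+08 (83.20 dB SPL).
To meet 86.9 dB SPL overall, the treated hydraulic press may contribute at most 10^(86.9/10) − 2.089e+08 = 2.809e+08, i.e. 84.49 dB SPL.
Required insertion loss = 94.7 − 84.49 = 10.21 dB.

10.2 dB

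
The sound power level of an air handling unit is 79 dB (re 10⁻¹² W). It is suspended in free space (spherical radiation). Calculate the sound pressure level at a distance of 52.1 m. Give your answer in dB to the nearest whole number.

L_p = L_w − 10·log₁₀(4π·r²) with r = 52.1 m.
4π·r² = 3.411e+04 m², 10·log₁₀ of that is 45.329 dB.
L_p = 79 − 45.329 = 33.67 dB.

34 dB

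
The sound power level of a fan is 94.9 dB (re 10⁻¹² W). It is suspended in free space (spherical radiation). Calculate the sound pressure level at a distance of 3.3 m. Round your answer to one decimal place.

Free-field spherical radiation: L_p = L_w − 10·log₁₀(4π·r²), r = 3.3 m.
4π·r² = 136.8 m², 10·log₁₀ of that is 21.362 dB.
L_p = 94.9 − 21.362 = 73.54 dB.

73.5 dB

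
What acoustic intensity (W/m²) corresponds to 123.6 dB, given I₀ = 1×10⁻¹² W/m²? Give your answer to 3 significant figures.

2.29 W/m²

L = 10·log₁₀(I/I₀) ⇒ I = I₀·10^(L/10) = 10⁻¹² × 10^12.36.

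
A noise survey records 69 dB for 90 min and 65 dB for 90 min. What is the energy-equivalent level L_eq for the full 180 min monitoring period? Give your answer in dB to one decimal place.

67.4 dB

L_eq = 10·log₁₀[(1/T)·Σ tᵢ·10^(Lᵢ/10)] with T = 180 min.
Σ tᵢ·10^(Lᵢ/10) = 90·10^(69/10) + 90·10^(65/10) = 9.995e+08.
L_eq = 10·log₁₀(9.995e+08/180) = 67.45 dB.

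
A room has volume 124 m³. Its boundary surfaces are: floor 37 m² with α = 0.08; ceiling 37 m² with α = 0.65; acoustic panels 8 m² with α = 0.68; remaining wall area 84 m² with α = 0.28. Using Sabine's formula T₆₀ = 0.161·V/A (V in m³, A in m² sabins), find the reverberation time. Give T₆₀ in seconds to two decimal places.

A = Σ Sᵢαᵢ = 37·0.08 + 37·0.65 + 8·0.68 + 84·0.28 = 55.97 m².
T₆₀ = 0.161·V/A = 0.161·124/55.97 = 0.357 s.

0.36 s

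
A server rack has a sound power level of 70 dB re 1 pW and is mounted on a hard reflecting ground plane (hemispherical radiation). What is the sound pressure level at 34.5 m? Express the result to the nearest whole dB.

31 dB

The power spreads over a hemisphere of area 2π·r², so L_p = L_w − 10·log₁₀(2π·r²).
2π·r² = 7479 m², 10·log₁₀ of that is 38.738 dB.
L_p = 70 − 38.738 = 31.26 dB.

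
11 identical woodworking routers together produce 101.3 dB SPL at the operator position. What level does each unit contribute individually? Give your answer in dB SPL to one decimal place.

90.9 dB SPL

Dividing the total intensity by 11 lowers the level by 10·log₁₀ 11 = 10.414 dB: L₁ = 101.3 − 10.414.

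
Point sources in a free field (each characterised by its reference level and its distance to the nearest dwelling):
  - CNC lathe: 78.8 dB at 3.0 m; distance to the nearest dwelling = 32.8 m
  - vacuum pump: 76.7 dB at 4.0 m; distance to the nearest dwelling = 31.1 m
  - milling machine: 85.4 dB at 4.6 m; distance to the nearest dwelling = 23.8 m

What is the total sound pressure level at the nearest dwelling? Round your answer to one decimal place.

Apply inverse-square spreading to bring every level to the receiver, then sum 10^(L/10).
CNC lathe: 78.8 − 20·log₁₀(32.8/3.0) = 78.8 − 20.78 = 58.02 dB.
vacuum pump: 76.7 − 20·log₁₀(31.1/4.0) = 76.7 − 17.81 = 58.89 dB.
milling machine: 85.4 − 20·log₁₀(23.8/4.6) = 85.4 − 14.28 = 71.12 dB.
Σ 10^(L/10) = 1.436e+07 → L_total = 10·log₁₀(1.436e+07) = 71.57 dB.

71.6 dB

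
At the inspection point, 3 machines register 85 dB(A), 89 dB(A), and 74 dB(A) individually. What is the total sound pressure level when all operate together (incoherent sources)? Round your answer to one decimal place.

90.6 dB(A)

Incoherent sources combine by intensity addition: L_total = 10·log₁₀(Σ 10^(L_i/10)).
Σ 10^(L/10) = 10^(85/10) + 10^(89/10) + 10^(74/10) = 1.136e+09.
L_total = 10·log₁₀(1.136e+09) = 90.55 dB(A).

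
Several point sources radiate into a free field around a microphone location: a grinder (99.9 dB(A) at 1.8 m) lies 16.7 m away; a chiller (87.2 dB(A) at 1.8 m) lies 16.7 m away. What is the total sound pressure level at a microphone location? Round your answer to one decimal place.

First find each source's level at the receiver (point-source: −20·log₁₀(r/r_ref)), then combine on an intensity basis.
grinder: 99.9 − 20·log₁₀(16.7/1.8) = 99.9 − 19.35 = 80.55 dB(A).
chiller: 87.2 − 20·log₁₀(16.7/1.8) = 87.2 − 19.35 = 67.85 dB(A).
Σ 10^(L/10) = 1.196e+08 → L_total = 10·log₁₀(1.196e+08) = 80.78 dB(A).

80.8 dB(A)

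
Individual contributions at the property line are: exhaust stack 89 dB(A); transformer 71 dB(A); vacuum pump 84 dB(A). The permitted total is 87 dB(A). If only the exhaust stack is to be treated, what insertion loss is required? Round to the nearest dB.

5 dB

Everything except the exhaust stack sums to 10^(71/10) + 10^(84/10) = 2.638e+08 in linear terms, 84.21 dB(A).
To meet 87 dB(A) overall, the treated exhaust stack may contribute at most 10^(87/10) − 2.638e+08 = 2.374e+08, i.e. 83.75 dB(A).
So the exhaust stack must be reduced from 89 to 83.75 dB(A): IL = 5.25 dB.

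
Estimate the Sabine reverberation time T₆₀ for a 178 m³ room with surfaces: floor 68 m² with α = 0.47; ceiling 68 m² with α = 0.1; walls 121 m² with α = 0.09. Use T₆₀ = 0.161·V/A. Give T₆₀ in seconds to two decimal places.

Summing Sᵢαᵢ: 68·0.47 + 68·0.1 + 121·0.09 = 49.65 m².
T₆₀ = 0.161·V/A = 0.161·178/49.65 = 0.577 s.

0.58 s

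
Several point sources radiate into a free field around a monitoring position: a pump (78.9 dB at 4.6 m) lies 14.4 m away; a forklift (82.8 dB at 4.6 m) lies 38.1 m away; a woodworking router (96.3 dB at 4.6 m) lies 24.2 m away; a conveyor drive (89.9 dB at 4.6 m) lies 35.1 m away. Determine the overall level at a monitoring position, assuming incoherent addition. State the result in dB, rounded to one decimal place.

82.6 dB

Propagate each source to the receiver with L = L_ref − 20·log₁₀(r/r_ref), then add intensities.
pump: 78.9 − 20·log₁₀(14.4/4.6) = 78.9 − 9.91 = 68.99 dB.
forklift: 82.8 − 20·log₁₀(38.1/4.6) = 82.8 − 18.36 = 64.44 dB.
woodworking router: 96.3 − 20·log₁₀(24.2/4.6) = 96.3 − 14.42 = 81.88 dB.
conveyor drive: 89.9 − 20·log₁₀(35.1/4.6) = 89.9 − 17.65 = 72.25 dB.
Σ 10^(L/10) = 1.816e+08 → L_total = 10·log₁₀(1.816e+08) = 82.59 dB.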